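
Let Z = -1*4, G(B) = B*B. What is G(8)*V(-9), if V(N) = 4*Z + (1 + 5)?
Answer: -640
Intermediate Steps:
G(B) = B**2
Z = -4
V(N) = -10 (V(N) = 4*(-4) + (1 + 5) = -16 + 6 = -10)
G(8)*V(-9) = 8**2*(-10) = 64*(-10) = -640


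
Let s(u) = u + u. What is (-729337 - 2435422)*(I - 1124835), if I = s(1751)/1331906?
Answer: 2370680587752578036/665953 ≈ 3.5598e+12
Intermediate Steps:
s(u) = 2*u
I = 1751/665953 (I = (2*1751)/1331906 = 3502*(1/1331906) = 1751/665953 ≈ 0.0026293)
(-729337 - 2435422)*(I - 1124835) = (-729337 - 2435422)*(1751/665953 - 1124835) = -3164759*(-749087241004/665953) = 2370680587752578036/665953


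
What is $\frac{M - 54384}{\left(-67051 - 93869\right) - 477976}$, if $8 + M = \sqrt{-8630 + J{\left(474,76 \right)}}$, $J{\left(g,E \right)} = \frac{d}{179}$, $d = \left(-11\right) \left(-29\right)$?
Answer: $\frac{6799}{79862} - \frac{i \sqrt{276456729}}{114362384} \approx 0.085134 - 0.00014539 i$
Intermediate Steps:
$d = 319$
$J{\left(g,E \right)} = \frac{319}{179}$
$M = -8 + \frac{i \sqrt{276456729}}{179}$ ($M = -8 + \sqrt{-8630 + \frac{319}{179}} = -8 + \sqrt{- \frac{1544451}{179}} = -8 + \frac{i \sqrt{276456729}}{179} \approx -8.0 + 92.888 i$)
$\frac{M - 54384}{\left(-67051 - 93869\right) - 477976} = \frac{\left(-8 + \frac{i \sqrt{276456729}}{179}\right) - 54384}{\left(-67051 - 93869\right) - 477976} = \frac{-54392 + \frac{i \sqrt{276456729}}{179}}{-160920 - 477976} = \frac{-54392 + \frac{i \sqrt{276456729}}{179}}{-638896} = \left(-54392 + \frac{i \sqrt{276456729}}{179}\right) \left(- \frac{1}{638896}\right) = \frac{6799}{79862} - \frac{i \sqrt{276456729}}{114362384}$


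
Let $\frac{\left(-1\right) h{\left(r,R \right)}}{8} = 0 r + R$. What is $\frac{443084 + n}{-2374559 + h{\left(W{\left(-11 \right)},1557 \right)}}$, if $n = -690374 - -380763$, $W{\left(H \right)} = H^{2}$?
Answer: $- \frac{133473}{2387015} \approx -0.055916$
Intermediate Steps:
$h{\left(r,R \right)} = - 8 R$ ($h{\left(r,R \right)} = - 8 \left(0 r + R\right) = - 8 \left(0 + R\right) = - 8 R$)
$n = -309611$ ($n = -690374 + 380763 = -309611$)
$\frac{443084 + n}{-2374559 + h{\left(W{\left(-11 \right)},1557 \right)}} = \frac{443084 - 309611}{-2374559 - 12456} = \frac{133473}{-2374559 - 12456} = \frac{133473}{-2387015} = 133473 \left(- \frac{1}{2387015}\right) = - \frac{133473}{2387015}$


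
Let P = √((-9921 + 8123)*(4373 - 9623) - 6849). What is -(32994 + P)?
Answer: -32994 - √9432651 ≈ -36065.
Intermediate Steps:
P = √9432651 (P = √(-1798*(-5250) - 6849) = √(9439500 - 6849) = √9432651 ≈ 3071.3)
-(32994 + P) = -(32994 + √9432651) = -32994 - √9432651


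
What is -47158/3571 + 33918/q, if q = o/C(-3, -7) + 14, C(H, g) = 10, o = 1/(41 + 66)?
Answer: 128893186462/53497151 ≈ 2409.3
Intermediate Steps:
o = 1/107 ≈ 0.0093458
q = 14981/1070 (q = (1/107)/10 + 14 = (⅒)*(1/107) + 14 = 1/1070 + 14 = 14981/1070 ≈ 14.001)
-47158/3571 + 33918/q = -47158/3571 + 33918/(14981/1070) = -47158*1/3571 + 33918*(1070/14981) = -47158/3571 + 36292260/14981 = 128893186462/53497151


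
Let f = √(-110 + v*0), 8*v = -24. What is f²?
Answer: -110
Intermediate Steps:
v = -3 (v = (⅛)*(-24) = -3)
f = I*√110 (f = √(-110 - 3*0) = √(-110 + 0) = √(-110) = I*√110 ≈ 10.488*I)
f² = (I*√110)² = -110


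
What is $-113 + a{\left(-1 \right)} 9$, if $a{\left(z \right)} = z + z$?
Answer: $-131$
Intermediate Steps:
$a{\left(z \right)} = 2 z$
$-113 + a{\left(-1 \right)} 9 = -113 + 2 \left(-1\right) 9 = -113 - 18 = -131$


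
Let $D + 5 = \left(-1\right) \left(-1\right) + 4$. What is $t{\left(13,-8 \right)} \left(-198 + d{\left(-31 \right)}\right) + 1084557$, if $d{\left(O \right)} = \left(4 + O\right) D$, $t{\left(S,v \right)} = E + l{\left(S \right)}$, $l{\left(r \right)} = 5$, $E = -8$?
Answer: $1085151$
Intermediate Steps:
$D = 0$ ($D = -5 + \left(\left(-1\right) \left(-1\right) + 4\right) = -5 + \left(1 + 4\right) = -5 + 5 = 0$)
$t{\left(S,v \right)} = -3$ ($t{\left(S,v \right)} = -8 + 5 = -3$)
$d{\left(O \right)} = 0$ ($d{\left(O \right)} = \left(4 + O\right) 0 = 0$)
$t{\left(13,-8 \right)} \left(-198 + d{\left(-31 \right)}\right) + 1084557 = - 3 \left(-198 + 0\right) + 1084557 = \left(-3\right) \left(-198\right) + 1084557 = 594 + 1084557 = 1085151$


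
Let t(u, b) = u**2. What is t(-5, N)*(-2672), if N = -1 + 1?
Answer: -66800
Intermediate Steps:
N = 0
t(-5, N)*(-2672) = (-5)**2*(-2672) = 25*(-2672) = -66800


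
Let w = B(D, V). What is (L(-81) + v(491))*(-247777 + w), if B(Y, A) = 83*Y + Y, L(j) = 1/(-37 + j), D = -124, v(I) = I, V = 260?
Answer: -14958927841/118 ≈ -1.2677e+8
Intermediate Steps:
B(Y, A) = 84*Y
w = -10416 (w = 84*(-124) = -10416)
(L(-81) + v(491))*(-247777 + w) = (1/(-37 - 81) + 491)*(-247777 - 10416) = (1/(-118) + 491)*(-258193) = (-1/118 + 491)*(-258193) = (57937/118)*(-258193) = -14958927841/118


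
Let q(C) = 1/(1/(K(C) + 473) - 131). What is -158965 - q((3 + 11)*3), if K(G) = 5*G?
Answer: -14222915797/89472 ≈ -1.5897e+5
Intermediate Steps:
q(C) = 1/(-131 + 1/(473 + 5*C)) (q(C) = 1/(1/(5*C + 473) - 131) = 1/(1/(473 + 5*C) - 131) = 1/(-131 + 1/(473 + 5*C)))
-158965 - q((3 + 11)*3) = -158965 - (-473 - 5*(3 + 11)*3)/(61962 + 655*((3 + 11)*3)) = -158965 - (-473 - 70*3)/(61962 + 655*(14*3)) = -158965 - (-473 - 5*42)/(61962 + 655*42) = -158965 - (-473 - 210)/(61962 + 27510) = -158965 - (-683)/89472 = -158965 - 1*(-683/89472) = -158965 + 683/89472 = -14222915797/89472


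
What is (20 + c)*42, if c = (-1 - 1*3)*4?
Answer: 168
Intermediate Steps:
c = -16 (c = (-1 - 3)*4 = -4*4 = -16)
(20 + c)*42 = (20 - 16)*42 = 4*42 = 168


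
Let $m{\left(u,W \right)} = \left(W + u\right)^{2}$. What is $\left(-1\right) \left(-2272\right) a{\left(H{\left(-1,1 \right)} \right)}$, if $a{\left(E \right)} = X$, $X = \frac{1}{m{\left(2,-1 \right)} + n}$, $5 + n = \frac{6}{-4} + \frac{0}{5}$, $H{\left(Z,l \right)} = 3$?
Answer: $- \frac{4544}{11} \approx -413.09$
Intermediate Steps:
$n = - \frac{13}{2}$ ($n = -5 + \left(\frac{6}{-4} + \frac{0}{5}\right) = -5 + \left(6 \left(- \frac{1}{4}\right) + 0 \cdot \frac{1}{5}\right) = -5 + \left(- \frac{3}{2} + 0\right) = -5 - \frac{3}{2} = - \frac{13}{2} \approx -6.5$)
$X = - \frac{2}{11}$ ($X = \frac{1}{\left(-1 + 2\right)^{2} - \frac{13}{2}} = \frac{1}{1^{2} - \frac{13}{2}} = \frac{1}{1 - \frac{13}{2}} = \frac{1}{- \frac{11}{2}} = - \frac{2}{11} \approx -0.18182$)
$a{\left(E \right)} = - \frac{2}{11}$
$\left(-1\right) \left(-2272\right) a{\left(H{\left(-1,1 \right)} \right)} = \left(-1\right) \left(-2272\right) \left(- \frac{2}{11}\right) = 2272 \left(- \frac{2}{11}\right) = - \frac{4544}{11}$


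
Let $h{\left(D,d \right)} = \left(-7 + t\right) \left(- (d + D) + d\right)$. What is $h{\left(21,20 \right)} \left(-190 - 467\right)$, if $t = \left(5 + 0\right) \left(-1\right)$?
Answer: $-165564$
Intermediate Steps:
$t = -5$ ($t = 5 \left(-1\right) = -5$)
$h{\left(D,d \right)} = 12 D$ ($h{\left(D,d \right)} = \left(-7 - 5\right) \left(- (d + D) + d\right) = - 12 \left(- (D + d) + d\right) = - 12 \left(\left(- D - d\right) + d\right) = - 12 \left(- D\right) = 12 D$)
$h{\left(21,20 \right)} \left(-190 - 467\right) = 12 \cdot 21 \left(-190 - 467\right) = 252 \left(-657\right) = -165564$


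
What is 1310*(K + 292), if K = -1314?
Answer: -1338820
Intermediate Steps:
1310*(K + 292) = 1310*(-1314 + 292) = 1310*(-1022) = -1338820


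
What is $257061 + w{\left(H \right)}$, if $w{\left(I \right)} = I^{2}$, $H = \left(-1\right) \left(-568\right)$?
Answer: $579685$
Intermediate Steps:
$H = 568$
$257061 + w{\left(H \right)} = 257061 + 568^{2} = 257061 + 322624 = 579685$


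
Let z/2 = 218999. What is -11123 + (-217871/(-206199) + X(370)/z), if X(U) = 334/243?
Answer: -4520139896148167/406416373209 ≈ -11122.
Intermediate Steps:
z = 437998 (z = 2*218999 = 437998)
X(U) = 334/243 (X(U) = 334*(1/243) = 334/243)
-11123 + (-217871/(-206199) + X(370)/z) = -11123 + (-217871/(-206199) + (334/243)/437998) = -11123 + (-217871*(-1/206199) + (334/243)*(1/437998)) = -11123 + (217871/206199 + 167/53216757) = -11123 + 429423055540/406416373209 = -4520139896148167/406416373209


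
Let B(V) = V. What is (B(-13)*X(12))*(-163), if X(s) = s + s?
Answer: 50856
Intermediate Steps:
X(s) = 2*s
(B(-13)*X(12))*(-163) = -26*12*(-163) = -13*24*(-163) = -312*(-163) = 50856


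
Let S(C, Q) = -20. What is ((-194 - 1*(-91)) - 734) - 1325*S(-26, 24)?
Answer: 25663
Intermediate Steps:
((-194 - 1*(-91)) - 734) - 1325*S(-26, 24) = ((-194 - 1*(-91)) - 734) - 1325*(-20) = ((-194 + 91) - 734) + 26500 = (-103 - 734) + 26500 = -837 + 26500 = 25663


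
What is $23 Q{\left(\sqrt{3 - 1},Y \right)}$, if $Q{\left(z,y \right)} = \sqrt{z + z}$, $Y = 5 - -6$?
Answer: $23 \cdot 2^{\frac{3}{4}} \approx 38.681$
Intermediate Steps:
$Y = 11$ ($Y = 5 + 6 = 11$)
$Q{\left(z,y \right)} = \sqrt{2} \sqrt{z}$ ($Q{\left(z,y \right)} = \sqrt{2 z} = \sqrt{2} \sqrt{z}$)
$23 Q{\left(\sqrt{3 - 1},Y \right)} = 23 \sqrt{2} \sqrt{\sqrt{3 - 1}} = 23 \sqrt{2} \sqrt{\sqrt{2}} = 23 \sqrt{2} \sqrt[4]{2} = 23 \cdot 2^{\frac{3}{4}}$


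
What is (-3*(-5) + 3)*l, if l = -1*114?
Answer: -2052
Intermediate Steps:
l = -114
(-3*(-5) + 3)*l = (-3*(-5) + 3)*(-114) = (15 + 3)*(-114) = 18*(-114) = -2052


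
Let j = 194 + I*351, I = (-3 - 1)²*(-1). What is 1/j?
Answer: -1/5422 ≈ -0.00018443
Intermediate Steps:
I = -16 (I = (-4)²*(-1) = 16*(-1) = -16)
j = -5422 (j = 194 - 16*351 = 194 - 5616 = -5422)
1/j = 1/(-5422) = -1/5422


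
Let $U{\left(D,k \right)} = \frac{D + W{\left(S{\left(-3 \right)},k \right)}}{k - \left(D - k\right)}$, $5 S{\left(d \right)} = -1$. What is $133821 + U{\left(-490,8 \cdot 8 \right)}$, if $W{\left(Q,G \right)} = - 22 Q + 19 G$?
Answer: $\frac{206755271}{1545} \approx 1.3382 \cdot 10^{5}$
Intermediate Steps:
$S{\left(d \right)} = - \frac{1}{5}$ ($S{\left(d \right)} = \frac{1}{5} \left(-1\right) = - \frac{1}{5}$)
$U{\left(D,k \right)} = \frac{\frac{22}{5} + D + 19 k}{- D + 2 k}$ ($U{\left(D,k \right)} = \frac{D + \left(\left(-22\right) \left(- \frac{1}{5}\right) + 19 k\right)}{k - \left(D - k\right)} = \frac{D + \left(\frac{22}{5} + 19 k\right)}{- D + 2 k} = \frac{\frac{22}{5} + D + 19 k}{- D + 2 k}$)
$133821 + U{\left(-490,8 \cdot 8 \right)} = 133821 + \frac{\frac{22}{5} - 490 + 19 \cdot 8 \cdot 8}{\left(-1\right) \left(-490\right) + 2 \cdot 8 \cdot 8} = 133821 + \frac{\frac{22}{5} - 490 + 19 \cdot 64}{490 + 2 \cdot 64} = 133821 + \frac{\frac{22}{5} - 490 + 1216}{490 + 128} = 133821 + \frac{1}{618} \cdot \frac{3652}{5} = 133821 + \frac{1826}{1545} = \frac{206755271}{1545}$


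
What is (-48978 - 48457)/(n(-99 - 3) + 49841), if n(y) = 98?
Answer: -97435/49939 ≈ -1.9511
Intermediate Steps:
(-48978 - 48457)/(n(-99 - 3) + 49841) = (-48978 - 48457)/(98 + 49841) = -97435/49939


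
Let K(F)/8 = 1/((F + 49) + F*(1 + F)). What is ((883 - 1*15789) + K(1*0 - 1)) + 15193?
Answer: 1723/6 ≈ 287.17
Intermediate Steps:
K(F) = 8/(49 + F + F*(1 + F)) (K(F) = 8/((F + 49) + F*(1 + F)) = 8/((49 + F) + F*(1 + F)) = 8/(49 + F + F*(1 + F)))
((883 - 1*15789) + K(1*0 - 1)) + 15193 = ((883 - 1*15789) + 8/(49 + (1*0 - 1)² + 2*(1*0 - 1))) + 15193 = ((883 - 15789) + 8/(49 + (0 - 1)² + 2*(0 - 1))) + 15193 = (-14906 + 8/(49 + (-1)² + 2*(-1))) + 15193 = (-14906 + 8/(49 + 1 - 2)) + 15193 = (-14906 + 8/48) + 15193 = (-14906 + 8*(1/48)) + 15193 = (-14906 + ⅙) + 15193 = -89435/6 + 15193 = 1723/6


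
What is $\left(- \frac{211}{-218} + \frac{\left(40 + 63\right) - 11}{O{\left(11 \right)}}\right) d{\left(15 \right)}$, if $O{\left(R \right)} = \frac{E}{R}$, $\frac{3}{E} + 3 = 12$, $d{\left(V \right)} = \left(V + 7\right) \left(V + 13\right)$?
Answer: $\frac{203914172}{109} \approx 1.8708 \cdot 10^{6}$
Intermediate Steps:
$d{\left(V \right)} = \left(7 + V\right) \left(13 + V\right)$
$E = \frac{1}{3}$ ($E = \frac{3}{-3 + 12} = \frac{3}{9} = 3 \cdot \frac{1}{9} = \frac{1}{3} \approx 0.33333$)
$O{\left(R \right)} = \frac{1}{3 R}$
$\left(- \frac{211}{-218} + \frac{\left(40 + 63\right) - 11}{O{\left(11 \right)}}\right) d{\left(15 \right)} = \left(- \frac{211}{-218} + \frac{\left(40 + 63\right) - 11}{\frac{1}{3} \cdot \frac{1}{11}}\right) \left(91 + 15^{2} + 20 \cdot 15\right) = \left(\left(-211\right) \left(- \frac{1}{218}\right) + \frac{103 - 11}{\frac{1}{3} \cdot \frac{1}{11}}\right) \left(91 + 225 + 300\right) = \left(\frac{211}{218} + 92 \frac{1}{\frac{1}{33}}\right) 616 = \left(\frac{211}{218} + 92 \cdot 33\right) 616 = \left(\frac{211}{218} + 3036\right) 616 = \frac{662059}{218} \cdot 616 = \frac{203914172}{109}$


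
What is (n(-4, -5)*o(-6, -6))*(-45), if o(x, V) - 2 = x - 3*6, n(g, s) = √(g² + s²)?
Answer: 990*√41 ≈ 6339.1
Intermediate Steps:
o(x, V) = -16 + x (o(x, V) = 2 + (x - 3*6) = 2 + (x - 18) = 2 + (-18 + x) = -16 + x)
(n(-4, -5)*o(-6, -6))*(-45) = (√((-4)² + (-5)²)*(-16 - 6))*(-45) = (√(16 + 25)*(-22))*(-45) = (√41*(-22))*(-45) = -22*√41*(-45) = 990*√41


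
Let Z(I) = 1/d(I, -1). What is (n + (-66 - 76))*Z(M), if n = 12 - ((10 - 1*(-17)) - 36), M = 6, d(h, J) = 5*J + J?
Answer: 121/6 ≈ 20.167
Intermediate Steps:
d(h, J) = 6*J
Z(I) = -⅙ (Z(I) = 1/(6*(-1)) = 1/(-6) = -⅙)
n = 21 (n = 12 - ((10 + 17) - 36) = 12 - (27 - 36) = 12 - 1*(-9) = 12 + 9 = 21)
(n + (-66 - 76))*Z(M) = (21 + (-66 - 76))*(-⅙) = (21 - 142)*(-⅙) = -121*(-⅙) = 121/6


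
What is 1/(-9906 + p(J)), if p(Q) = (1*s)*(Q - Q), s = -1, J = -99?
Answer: -1/9906 ≈ -0.00010095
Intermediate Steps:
p(Q) = 0 (p(Q) = (1*(-1))*(Q - Q) = -1*0 = 0)
1/(-9906 + p(J)) = 1/(-9906 + 0) = 1/(-9906) = -1/9906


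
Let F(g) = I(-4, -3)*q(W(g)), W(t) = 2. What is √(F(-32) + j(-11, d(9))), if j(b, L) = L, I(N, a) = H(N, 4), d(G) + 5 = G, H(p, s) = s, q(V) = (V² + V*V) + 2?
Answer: 2*√11 ≈ 6.6332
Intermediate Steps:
q(V) = 2 + 2*V² (q(V) = (V² + V²) + 2 = 2*V² + 2 = 2 + 2*V²)
d(G) = -5 + G
I(N, a) = 4
F(g) = 40 (F(g) = 4*(2 + 2*2²) = 4*(2 + 2*4) = 4*(2 + 8) = 4*10 = 40)
√(F(-32) + j(-11, d(9))) = √(40 + (-5 + 9)) = √(40 + 4) = √44 = 2*√11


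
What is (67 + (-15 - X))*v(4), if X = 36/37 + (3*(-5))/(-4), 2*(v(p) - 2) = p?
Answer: 6997/37 ≈ 189.11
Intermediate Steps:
v(p) = 2 + p/2
X = 699/148 (X = 36*(1/37) - 15*(-¼) = 36/37 + 15/4 = 699/148 ≈ 4.7230)
(67 + (-15 - X))*v(4) = (67 + (-15 - 1*699/148))*(2 + (½)*4) = (67 + (-15 - 699/148))*(2 + 2) = (67 - 2919/148)*4 = (6997/148)*4 = 6997/37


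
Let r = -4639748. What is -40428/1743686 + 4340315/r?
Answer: -3877861116617/4045131815564 ≈ -0.95865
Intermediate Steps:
-40428/1743686 + 4340315/r = -40428/1743686 + 4340315/(-4639748) = -40428*1/1743686 + 4340315*(-1/4639748) = -20214/871843 - 4340315/4639748 = -3877861116617/4045131815564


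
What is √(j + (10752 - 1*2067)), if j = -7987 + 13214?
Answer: 2*√3478 ≈ 117.95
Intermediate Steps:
j = 5227
√(j + (10752 - 1*2067)) = √(5227 + (10752 - 1*2067)) = √(5227 + (10752 - 2067)) = √(5227 + 8685) = √13912 = 2*√3478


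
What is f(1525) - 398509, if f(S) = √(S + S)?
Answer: -398509 + 5*√122 ≈ -3.9845e+5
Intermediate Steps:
f(S) = √2*√S (f(S) = √(2*S) = √2*√S)
f(1525) - 398509 = √2*√1525 - 398509 = √2*(5*√61) - 398509 = 5*√122 - 398509 = -398509 + 5*√122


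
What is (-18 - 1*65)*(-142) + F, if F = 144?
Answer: 11930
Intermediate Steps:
(-18 - 1*65)*(-142) + F = (-18 - 1*65)*(-142) + 144 = (-18 - 65)*(-142) + 144 = -83*(-142) + 144 = 11786 + 144 = 11930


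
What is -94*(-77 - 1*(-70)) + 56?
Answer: 714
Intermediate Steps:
-94*(-77 - 1*(-70)) + 56 = -94*(-77 + 70) + 56 = -94*(-7) + 56 = 658 + 56 = 714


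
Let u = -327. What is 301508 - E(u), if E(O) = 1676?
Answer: 299832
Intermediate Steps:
301508 - E(u) = 301508 - 1*1676 = 301508 - 1676 = 299832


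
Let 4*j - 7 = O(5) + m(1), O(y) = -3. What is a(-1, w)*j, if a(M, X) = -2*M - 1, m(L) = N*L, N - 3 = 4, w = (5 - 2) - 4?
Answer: 11/4 ≈ 2.7500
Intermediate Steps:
w = -1 (w = 3 - 4 = -1)
N = 7 (N = 3 + 4 = 7)
m(L) = 7*L
a(M, X) = -1 - 2*M
j = 11/4 (j = 7/4 + (-3 + 7*1)/4 = 7/4 + (-3 + 7)/4 = 7/4 + (1/4)*4 = 7/4 + 1 = 11/4 ≈ 2.7500)
a(-1, w)*j = (-1 - 2*(-1))*(11/4) = (-1 + 2)*(11/4) = 1*(11/4) = 11/4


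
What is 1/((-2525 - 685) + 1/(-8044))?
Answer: -8044/25821241 ≈ -0.00031153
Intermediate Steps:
1/((-2525 - 685) + 1/(-8044)) = 1/(-3210 - 1/8044) = 1/(-25821241/8044) = -8044/25821241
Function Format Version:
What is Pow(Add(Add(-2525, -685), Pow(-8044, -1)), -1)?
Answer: Rational(-8044, 25821241) ≈ -0.00031153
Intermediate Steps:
Pow(Add(Add(-2525, -685), Pow(-8044, -1)), -1) = Pow(Add(-3210, Rational(-1, 8044)), -1) = Pow(Rational(-25821241, 8044), -1) = Rational(-8044, 25821241)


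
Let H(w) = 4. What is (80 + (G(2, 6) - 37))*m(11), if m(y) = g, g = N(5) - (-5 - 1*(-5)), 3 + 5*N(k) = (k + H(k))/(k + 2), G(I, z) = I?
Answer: -108/7 ≈ -15.429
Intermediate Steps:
N(k) = -⅗ + (4 + k)/(5*(2 + k)) (N(k) = -⅗ + ((k + 4)/(k + 2))/5 = -⅗ + ((4 + k)/(2 + k))/5 = -⅗ + (4 + k)/(5*(2 + k)))
g = -12/35 (g = 2*(-1 - 1*5)/(5*(2 + 5)) - (-5 - 1*(-5)) = (⅖)*(-1 - 5)/7 - (-5 + 5) = (⅖)*(⅐)*(-6) - 1*0 = -12/35 + 0 = -12/35 ≈ -0.34286)
m(y) = -12/35
(80 + (G(2, 6) - 37))*m(11) = (80 + (2 - 37))*(-12/35) = (80 - 35)*(-12/35) = 45*(-12/35) = -108/7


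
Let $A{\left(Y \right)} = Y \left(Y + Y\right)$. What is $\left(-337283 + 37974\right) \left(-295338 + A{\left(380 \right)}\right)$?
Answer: $1956882242$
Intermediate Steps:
$A{\left(Y \right)} = 2 Y^{2}$ ($A{\left(Y \right)} = Y 2 Y = 2 Y^{2}$)
$\left(-337283 + 37974\right) \left(-295338 + A{\left(380 \right)}\right) = \left(-337283 + 37974\right) \left(-295338 + 2 \cdot 380^{2}\right) = - 299309 \left(-295338 + 2 \cdot 144400\right) = - 299309 \left(-295338 + 288800\right) = \left(-299309\right) \left(-6538\right) = 1956882242$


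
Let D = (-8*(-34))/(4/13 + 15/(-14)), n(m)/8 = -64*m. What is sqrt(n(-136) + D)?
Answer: 4*sqrt(83654926)/139 ≈ 263.20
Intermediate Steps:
n(m) = -512*m (n(m) = 8*(-64*m) = -512*m)
D = -49504/139 (D = 272/(4*(1/13) + 15*(-1/14)) = 272/(4/13 - 15/14) = 272/(-139/182) = 272*(-182/139) = -49504/139 ≈ -356.14)
sqrt(n(-136) + D) = sqrt(-512*(-136) - 49504/139) = sqrt(69632 - 49504/139) = sqrt(9629344/139) = 4*sqrt(83654926)/139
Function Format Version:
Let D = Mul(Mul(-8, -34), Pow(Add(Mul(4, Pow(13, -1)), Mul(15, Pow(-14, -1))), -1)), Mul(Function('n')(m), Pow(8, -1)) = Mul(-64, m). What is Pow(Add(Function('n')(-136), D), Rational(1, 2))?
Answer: Mul(Rational(4, 139), Pow(83654926, Rational(1, 2))) ≈ 263.20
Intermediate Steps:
Function('n')(m) = Mul(-512, m) (Function('n')(m) = Mul(8, Mul(-64, m)) = Mul(-512, m))
D = Rational(-49504, 139) (D = Mul(272, Pow(Add(Mul(4, Rational(1, 13)), Mul(15, Rational(-1, 14))), -1)) = Mul(272, Pow(Add(Rational(4, 13), Rational(-15, 14)), -1)) = Mul(272, Pow(Rational(-139, 182), -1)) = Mul(272, Rational(-182, 139)) = Rational(-49504, 139) ≈ -356.14)
Pow(Add(Function('n')(-136), D), Rational(1, 2)) = Pow(Add(Mul(-512, -136), Rational(-49504, 139)), Rational(1, 2)) = Pow(Add(69632, Rational(-49504, 139)), Rational(1, 2)) = Pow(Rational(9629344, 139), Rational(1, 2)) = Mul(Rational(4, 139), Pow(83654926, Rational(1, 2)))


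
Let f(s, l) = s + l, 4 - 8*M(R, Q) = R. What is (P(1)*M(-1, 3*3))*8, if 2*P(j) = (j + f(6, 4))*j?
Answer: 55/2 ≈ 27.500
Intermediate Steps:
M(R, Q) = ½ - R/8
f(s, l) = l + s
P(j) = j*(10 + j)/2 (P(j) = ((j + (4 + 6))*j)/2 = ((j + 10)*j)/2 = ((10 + j)*j)/2 = (j*(10 + j))/2 = j*(10 + j)/2)
(P(1)*M(-1, 3*3))*8 = (((½)*1*(10 + 1))*(½ - ⅛*(-1)))*8 = (((½)*1*11)*(½ + ⅛))*8 = ((11/2)*(5/8))*8 = (55/16)*8 = 55/2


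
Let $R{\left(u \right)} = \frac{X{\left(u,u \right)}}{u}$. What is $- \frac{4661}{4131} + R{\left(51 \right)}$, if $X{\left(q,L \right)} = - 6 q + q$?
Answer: $- \frac{25316}{4131} \approx -6.1283$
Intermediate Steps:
$X{\left(q,L \right)} = - 5 q$
$R{\left(u \right)} = -5$ ($R{\left(u \right)} = \frac{\left(-5\right) u}{u} = -5$)
$- \frac{4661}{4131} + R{\left(51 \right)} = - \frac{4661}{4131} - 5 = - \frac{25316}{4131}$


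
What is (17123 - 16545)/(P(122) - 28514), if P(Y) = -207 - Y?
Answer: -578/28843 ≈ -0.020040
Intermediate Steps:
(17123 - 16545)/(P(122) - 28514) = (17123 - 16545)/((-207 - 1*122) - 28514) = 578/((-207 - 122) - 28514) = 578/(-329 - 28514) = 578/(-28843) = 578*(-1/28843) = -578/28843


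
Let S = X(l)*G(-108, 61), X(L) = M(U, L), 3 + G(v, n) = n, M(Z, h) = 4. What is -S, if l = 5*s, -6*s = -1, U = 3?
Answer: -232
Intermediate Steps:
s = 1/6 (s = -1/6*(-1) = 1/6 ≈ 0.16667)
G(v, n) = -3 + n
l = 5/6 (l = 5*(1/6) = 5/6 ≈ 0.83333)
X(L) = 4
S = 232 (S = 4*(-3 + 61) = 4*58 = 232)
-S = -1*232 = -232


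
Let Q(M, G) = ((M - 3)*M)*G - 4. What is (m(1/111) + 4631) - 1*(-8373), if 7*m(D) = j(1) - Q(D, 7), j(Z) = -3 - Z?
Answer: 160222616/12321 ≈ 13004.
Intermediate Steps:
Q(M, G) = -4 + G*M*(-3 + M) (Q(M, G) = ((-3 + M)*M)*G - 4 = (M*(-3 + M))*G - 4 = G*M*(-3 + M) - 4 = -4 + G*M*(-3 + M))
m(D) = -D**2 + 3*D (m(D) = ((-3 - 1*1) - (-4 + 7*D**2 - 3*7*D))/7 = ((-3 - 1) - (-4 + 7*D**2 - 21*D))/7 = (-4 - (-4 - 21*D + 7*D**2))/7 = (-4 + (4 - 7*D**2 + 21*D))/7 = (-7*D**2 + 21*D)/7 = -D**2 + 3*D)
(m(1/111) + 4631) - 1*(-8373) = ((3 - 1/111)/111 + 4631) - 1*(-8373) = ((3 - 1*1/111)/111 + 4631) + 8373 = ((3 - 1/111)/111 + 4631) + 8373 = ((1/111)*(332/111) + 4631) + 8373 = (332/12321 + 4631) + 8373 = 57058883/12321 + 8373 = 160222616/12321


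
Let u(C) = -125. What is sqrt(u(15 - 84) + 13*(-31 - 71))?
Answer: I*sqrt(1451) ≈ 38.092*I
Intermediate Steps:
sqrt(u(15 - 84) + 13*(-31 - 71)) = sqrt(-125 + 13*(-31 - 71)) = sqrt(-125 + 13*(-102)) = sqrt(-125 - 1326) = sqrt(-1451) = I*sqrt(1451)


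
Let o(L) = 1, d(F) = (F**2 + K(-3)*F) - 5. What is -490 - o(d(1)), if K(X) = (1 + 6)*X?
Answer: -491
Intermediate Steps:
K(X) = 7*X
d(F) = -5 + F**2 - 21*F (d(F) = (F**2 + (7*(-3))*F) - 5 = (F**2 - 21*F) - 5 = -5 + F**2 - 21*F)
-490 - o(d(1)) = -490 - 1*1 = -490 - 1 = -491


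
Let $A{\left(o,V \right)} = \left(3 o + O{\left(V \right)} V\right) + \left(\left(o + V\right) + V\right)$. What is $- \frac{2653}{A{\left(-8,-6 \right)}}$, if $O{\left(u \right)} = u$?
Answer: $\frac{2653}{8} \approx 331.63$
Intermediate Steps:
$A{\left(o,V \right)} = V^{2} + 2 V + 4 o$ ($A{\left(o,V \right)} = \left(3 o + V V\right) + \left(\left(o + V\right) + V\right) = \left(3 o + V^{2}\right) + \left(\left(V + o\right) + V\right) = \left(V^{2} + 3 o\right) + \left(o + 2 V\right) = V^{2} + 2 V + 4 o$)
$- \frac{2653}{A{\left(-8,-6 \right)}} = - \frac{2653}{\left(-6\right)^{2} + 2 \left(-6\right) + 4 \left(-8\right)} = - \frac{2653}{36 - 12 - 32} = - \frac{2653}{-8} = \left(-2653\right) \left(- \frac{1}{8}\right) = \frac{2653}{8}$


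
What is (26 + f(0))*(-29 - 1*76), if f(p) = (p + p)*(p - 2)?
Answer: -2730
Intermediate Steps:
f(p) = 2*p*(-2 + p) (f(p) = (2*p)*(-2 + p) = 2*p*(-2 + p))
(26 + f(0))*(-29 - 1*76) = (26 + 2*0*(-2 + 0))*(-29 - 1*76) = (26 + 2*0*(-2))*(-29 - 76) = (26 + 0)*(-105) = 26*(-105) = -2730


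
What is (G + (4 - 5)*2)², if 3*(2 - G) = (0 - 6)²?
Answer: 144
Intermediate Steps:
G = -10 (G = 2 - (0 - 6)²/3 = 2 - ⅓*(-6)² = 2 - ⅓*36 = 2 - 12 = -10)
(G + (4 - 5)*2)² = (-10 + (4 - 5)*2)² = (-10 - 1*2)² = (-10 - 2)² = (-12)² = 144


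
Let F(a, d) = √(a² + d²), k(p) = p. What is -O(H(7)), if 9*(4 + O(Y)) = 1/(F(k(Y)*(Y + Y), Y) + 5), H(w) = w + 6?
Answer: 4117973/1029492 - 13*√677/1029492 ≈ 3.9997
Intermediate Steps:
H(w) = 6 + w
O(Y) = -4 + 1/(9*(5 + √(Y² + 4*Y⁴))) (O(Y) = -4 + 1/(9*(√((Y*(Y + Y))² + Y²) + 5)) = -4 + 1/(9*(√((Y*(2*Y))² + Y²) + 5)) = -4 + 1/(9*(√((2*Y²)² + Y²) + 5)) = -4 + 1/(9*(√(4*Y⁴ + Y²) + 5)) = -4 + 1/(9*(√(Y² + 4*Y⁴) + 5)) = -4 + 1/(9*(5 + √(Y² + 4*Y⁴))))
-O(H(7)) = -(-179 - 36*√((6 + 7)² + 4*(6 + 7)⁴))/(45 + 9*√((6 + 7)² + 4*(6 + 7)⁴)) = -(-179 - 36*√(13² + 4*13⁴))/(45 + 9*√(13² + 4*13⁴)) = -(-179 - 36*√(169 + 4*28561))/(45 + 9*√(169 + 4*28561)) = -(-179 - 36*√(169 + 114244))/(45 + 9*√(169 + 114244)) = -(-179 - 468*√677)/(45 + 9*√114413) = -(-179 - 468*√677)/(45 + 9*(13*√677)) = -(-179 - 468*√677)/(45 + 117*√677)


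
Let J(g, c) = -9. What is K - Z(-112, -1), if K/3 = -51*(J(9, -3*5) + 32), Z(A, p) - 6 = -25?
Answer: -3500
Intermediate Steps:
Z(A, p) = -19 (Z(A, p) = 6 - 25 = -19)
K = -3519 (K = 3*(-51*(-9 + 32)) = 3*(-51*23) = 3*(-1173) = -3519)
K - Z(-112, -1) = -3519 - 1*(-19) = -3519 + 19 = -3500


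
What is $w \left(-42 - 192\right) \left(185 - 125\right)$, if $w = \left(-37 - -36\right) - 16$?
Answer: $238680$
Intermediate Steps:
$w = -17$ ($w = \left(-37 + 36\right) - 16 = -1 - 16 = -17$)
$w \left(-42 - 192\right) \left(185 - 125\right) = - 17 \left(-42 - 192\right) \left(185 - 125\right) = - 17 \left(- 234 \left(185 - 125\right)\right) = - 17 \left(\left(-234\right) 60\right) = \left(-17\right) \left(-14040\right) = 238680$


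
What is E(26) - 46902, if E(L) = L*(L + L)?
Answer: -45550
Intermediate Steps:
E(L) = 2*L**2 (E(L) = L*(2*L) = 2*L**2)
E(26) - 46902 = 2*26**2 - 46902 = 2*676 - 46902 = 1352 - 46902 = -45550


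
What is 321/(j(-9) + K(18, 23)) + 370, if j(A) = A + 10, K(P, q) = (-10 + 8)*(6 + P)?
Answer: 17069/47 ≈ 363.17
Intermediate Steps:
K(P, q) = -12 - 2*P (K(P, q) = -2*(6 + P) = -12 - 2*P)
j(A) = 10 + A
321/(j(-9) + K(18, 23)) + 370 = 321/((10 - 9) + (-12 - 2*18)) + 370 = 321/(1 + (-12 - 36)) + 370 = 321/(1 - 48) + 370 = 321/(-47) + 370 = -1/47*321 + 370 = -321/47 + 370 = 17069/47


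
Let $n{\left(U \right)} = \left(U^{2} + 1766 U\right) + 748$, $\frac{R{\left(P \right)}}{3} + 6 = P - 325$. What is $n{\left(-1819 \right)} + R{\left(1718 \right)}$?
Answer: $101316$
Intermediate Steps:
$R{\left(P \right)} = -993 + 3 P$ ($R{\left(P \right)} = -18 + 3 \left(P - 325\right) = -18 + 3 \left(-325 + P\right) = -18 + \left(-975 + 3 P\right) = -993 + 3 P$)
$n{\left(U \right)} = 748 + U^{2} + 1766 U$
$n{\left(-1819 \right)} + R{\left(1718 \right)} = \left(748 + \left(-1819\right)^{2} + 1766 \left(-1819\right)\right) + \left(-993 + 3 \cdot 1718\right) = \left(748 + 3308761 - 3212354\right) + \left(-993 + 5154\right) = 97155 + 4161 = 101316$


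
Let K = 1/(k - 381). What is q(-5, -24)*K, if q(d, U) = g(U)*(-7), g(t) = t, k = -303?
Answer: -14/57 ≈ -0.24561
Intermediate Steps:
q(d, U) = -7*U (q(d, U) = U*(-7) = -7*U)
K = -1/684 (K = 1/(-303 - 381) = 1/(-684) = -1/684 ≈ -0.0014620)
q(-5, -24)*K = -7*(-24)*(-1/684) = 168*(-1/684) = -14/57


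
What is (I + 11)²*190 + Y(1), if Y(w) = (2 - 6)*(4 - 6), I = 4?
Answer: 42758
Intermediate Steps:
Y(w) = 8 (Y(w) = -4*(-2) = 8)
(I + 11)²*190 + Y(1) = (4 + 11)²*190 + 8 = 15²*190 + 8 = 225*190 + 8 = 42750 + 8 = 42758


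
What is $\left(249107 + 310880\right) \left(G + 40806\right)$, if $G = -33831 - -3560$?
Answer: $5899463045$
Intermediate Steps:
$G = -30271$ ($G = -33831 + 3560 = -30271$)
$\left(249107 + 310880\right) \left(G + 40806\right) = \left(249107 + 310880\right) \left(-30271 + 40806\right) = 559987 \cdot 10535 = 5899463045$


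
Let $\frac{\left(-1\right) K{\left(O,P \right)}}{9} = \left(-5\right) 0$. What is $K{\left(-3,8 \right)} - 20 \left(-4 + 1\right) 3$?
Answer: $180$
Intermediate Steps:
$K{\left(O,P \right)} = 0$ ($K{\left(O,P \right)} = - 9 \left(\left(-5\right) 0\right) = \left(-9\right) 0 = 0$)
$K{\left(-3,8 \right)} - 20 \left(-4 + 1\right) 3 = 0 - 20 \left(-4 + 1\right) 3 = 0 - 20 \left(\left(-3\right) 3\right) = 0 - -180 = 0 + 180 = 180$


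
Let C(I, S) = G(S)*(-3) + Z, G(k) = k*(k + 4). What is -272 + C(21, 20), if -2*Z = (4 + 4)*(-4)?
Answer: -1696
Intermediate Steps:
G(k) = k*(4 + k)
Z = 16 (Z = -(4 + 4)*(-4)/2 = -4*(-4) = -1/2*(-32) = 16)
C(I, S) = 16 - 3*S*(4 + S) (C(I, S) = (S*(4 + S))*(-3) + 16 = -3*S*(4 + S) + 16 = 16 - 3*S*(4 + S))
-272 + C(21, 20) = -272 + (16 - 3*20*(4 + 20)) = -272 + (16 - 3*20*24) = -272 + (16 - 1440) = -272 - 1424 = -1696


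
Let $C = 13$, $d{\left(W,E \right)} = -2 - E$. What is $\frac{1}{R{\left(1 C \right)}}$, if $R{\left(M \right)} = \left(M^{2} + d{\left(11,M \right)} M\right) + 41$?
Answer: $\frac{1}{15} \approx 0.066667$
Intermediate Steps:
$R{\left(M \right)} = 41 + M^{2} + M \left(-2 - M\right)$ ($R{\left(M \right)} = \left(M^{2} + \left(-2 - M\right) M\right) + 41 = \left(M^{2} + M \left(-2 - M\right)\right) + 41 = 41 + M^{2} + M \left(-2 - M\right)$)
$\frac{1}{R{\left(1 C \right)}} = \frac{1}{41 - 2 \cdot 1 \cdot 13} = \frac{1}{41 - 26} = \frac{1}{15}$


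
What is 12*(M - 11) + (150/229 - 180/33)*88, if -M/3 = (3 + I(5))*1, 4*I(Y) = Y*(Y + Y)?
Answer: -254730/229 ≈ -1112.4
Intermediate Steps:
I(Y) = Y²/2 (I(Y) = (Y*(Y + Y))/4 = (Y*(2*Y))/4 = (2*Y²)/4 = Y²/2)
M = -93/2 (M = -3*(3 + (½)*5²) = -3*(3 + (½)*25) = -3*(3 + 25/2) = -93/2 ≈ -46.500)
12*(M - 11) + (150/229 - 180/33)*88 = 12*(-93/2 - 11) + (150/229 - 180/33)*88 = 12*(-115/2) + (150*(1/229) - 180*1/33)*88 = -690 + (150/229 - 60/11)*88 = -690 - 12090/2519*88 = -690 - 96720/229 = -254730/229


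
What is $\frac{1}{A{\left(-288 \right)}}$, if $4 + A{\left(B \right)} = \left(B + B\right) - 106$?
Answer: $- \frac{1}{686} \approx -0.0014577$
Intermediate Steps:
$A{\left(B \right)} = -110 + 2 B$ ($A{\left(B \right)} = -4 + \left(\left(B + B\right) - 106\right) = -4 + \left(2 B - 106\right) = -4 + \left(-106 + 2 B\right) = -110 + 2 B$)
$\frac{1}{A{\left(-288 \right)}} = \frac{1}{-110 + 2 \left(-288\right)} = \frac{1}{-110 - 576} = \frac{1}{-686} = - \frac{1}{686}$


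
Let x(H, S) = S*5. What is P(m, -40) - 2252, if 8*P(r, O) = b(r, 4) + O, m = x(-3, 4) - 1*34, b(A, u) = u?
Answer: -4513/2 ≈ -2256.5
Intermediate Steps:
x(H, S) = 5*S
m = -14 (m = 5*4 - 1*34 = 20 - 34 = -14)
P(r, O) = 1/2 + O/8 (P(r, O) = (4 + O)/8 = 1/2 + O/8)
P(m, -40) - 2252 = (1/2 + (1/8)*(-40)) - 2252 = (1/2 - 5) - 2252 = -9/2 - 2252 = -4513/2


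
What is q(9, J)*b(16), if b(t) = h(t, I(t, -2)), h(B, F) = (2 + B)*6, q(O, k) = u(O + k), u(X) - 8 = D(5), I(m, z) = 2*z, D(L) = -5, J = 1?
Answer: 324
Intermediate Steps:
u(X) = 3 (u(X) = 8 - 5 = 3)
q(O, k) = 3
h(B, F) = 12 + 6*B
b(t) = 12 + 6*t
q(9, J)*b(16) = 3*(12 + 6*16) = 3*(12 + 96) = 3*108 = 324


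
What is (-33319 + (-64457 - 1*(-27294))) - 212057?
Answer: -282539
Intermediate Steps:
(-33319 + (-64457 - 1*(-27294))) - 212057 = (-33319 + (-64457 + 27294)) - 212057 = (-33319 - 37163) - 212057 = -70482 - 212057 = -282539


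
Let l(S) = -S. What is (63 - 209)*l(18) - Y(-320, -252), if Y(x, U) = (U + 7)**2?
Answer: -57397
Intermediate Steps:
Y(x, U) = (7 + U)**2
(63 - 209)*l(18) - Y(-320, -252) = (63 - 209)*(-1*18) - (7 - 252)**2 = -146*(-18) - 1*(-245)**2 = 2628 - 1*60025 = 2628 - 60025 = -57397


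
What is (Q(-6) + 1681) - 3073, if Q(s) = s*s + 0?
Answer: -1356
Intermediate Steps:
Q(s) = s² (Q(s) = s² + 0 = s²)
(Q(-6) + 1681) - 3073 = ((-6)² + 1681) - 3073 = (36 + 1681) - 3073 = 1717 - 3073 = -1356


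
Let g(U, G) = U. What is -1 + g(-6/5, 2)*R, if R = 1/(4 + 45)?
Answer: -251/245 ≈ -1.0245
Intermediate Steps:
R = 1/49 ≈ 0.020408
-1 + g(-6/5, 2)*R = -1 - 6/5*(1/49) = -1 - 6*⅕*(1/49) = -1 - 6/5*1/49 = -1 - 6/245 = -251/245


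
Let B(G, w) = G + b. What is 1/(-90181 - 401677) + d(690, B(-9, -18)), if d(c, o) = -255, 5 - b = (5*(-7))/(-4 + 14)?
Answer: -125423791/491858 ≈ -255.00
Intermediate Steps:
b = 17/2 (b = 5 - 5*(-7)/(-4 + 14) = 5 - (-35)/10 = 5 - 1*(-7/2) = 5 + 7/2 = 17/2 ≈ 8.5000)
B(G, w) = 17/2 + G (B(G, w) = G + 17/2 = 17/2 + G)
1/(-90181 - 401677) + d(690, B(-9, -18)) = 1/(-90181 - 401677) - 255 = 1/(-491858) - 255 = -1/491858 - 255 = -125423791/491858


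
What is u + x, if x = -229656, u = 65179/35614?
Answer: -8178903605/35614 ≈ -2.2965e+5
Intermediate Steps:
u = 65179/35614 (u = 65179*(1/35614) = 65179/35614 ≈ 1.8302)
u + x = 65179/35614 - 229656 = -8178903605/35614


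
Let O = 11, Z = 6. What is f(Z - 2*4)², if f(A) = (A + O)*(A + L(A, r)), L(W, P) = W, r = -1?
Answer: 1296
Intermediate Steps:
f(A) = 2*A*(11 + A) (f(A) = (A + 11)*(A + A) = (11 + A)*(2*A) = 2*A*(11 + A))
f(Z - 2*4)² = (2*(6 - 2*4)*(11 + (6 - 2*4)))² = (2*(6 - 8)*(11 + (6 - 8)))² = (2*(-2)*(11 - 2))² = (2*(-2)*9)² = (-36)² = 1296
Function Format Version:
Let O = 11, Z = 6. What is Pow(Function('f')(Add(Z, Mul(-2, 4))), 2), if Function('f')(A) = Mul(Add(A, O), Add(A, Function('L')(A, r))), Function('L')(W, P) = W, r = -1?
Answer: 1296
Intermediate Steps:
Function('f')(A) = Mul(2, A, Add(11, A)) (Function('f')(A) = Mul(Add(A, 11), Add(A, A)) = Mul(Add(11, A), Mul(2, A)) = Mul(2, A, Add(11, A)))
Pow(Function('f')(Add(Z, Mul(-2, 4))), 2) = Pow(Mul(2, Add(6, Mul(-2, 4)), Add(11, Add(6, Mul(-2, 4)))), 2) = Pow(Mul(2, Add(6, -8), Add(11, Add(6, -8))), 2) = Pow(Mul(2, -2, Add(11, -2)), 2) = Pow(Mul(2, -2, 9), 2) = Pow(-36, 2) = 1296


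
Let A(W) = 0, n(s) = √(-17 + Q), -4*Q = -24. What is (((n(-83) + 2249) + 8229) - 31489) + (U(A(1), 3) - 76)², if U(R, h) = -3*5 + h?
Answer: -13267 + I*√11 ≈ -13267.0 + 3.3166*I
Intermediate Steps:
Q = 6 (Q = -¼*(-24) = 6)
n(s) = I*√11 (n(s) = √(-17 + 6) = √(-11) = I*√11)
U(R, h) = -15 + h
(((n(-83) + 2249) + 8229) - 31489) + (U(A(1), 3) - 76)² = (((I*√11 + 2249) + 8229) - 31489) + ((-15 + 3) - 76)² = (((2249 + I*√11) + 8229) - 31489) + (-12 - 76)² = ((10478 + I*√11) - 31489) + (-88)² = (-21011 + I*√11) + 7744 = -13267 + I*√11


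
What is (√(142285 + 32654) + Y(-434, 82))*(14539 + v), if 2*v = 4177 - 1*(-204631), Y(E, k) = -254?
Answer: -30211522 + 118943*√174939 ≈ 1.9537e+7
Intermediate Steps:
v = 104404 (v = (4177 - 1*(-204631))/2 = (4177 + 204631)/2 = (½)*208808 = 104404)
(√(142285 + 32654) + Y(-434, 82))*(14539 + v) = (√(142285 + 32654) - 254)*(14539 + 104404) = (√174939 - 254)*118943 = (-254 + √174939)*118943 = -30211522 + 118943*√174939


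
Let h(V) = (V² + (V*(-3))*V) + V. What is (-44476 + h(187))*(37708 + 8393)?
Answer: -5265978927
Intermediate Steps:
h(V) = V - 2*V² (h(V) = (V² + (-3*V)*V) + V = (V² - 3*V²) + V = -2*V² + V = V - 2*V²)
(-44476 + h(187))*(37708 + 8393) = (-44476 + 187*(1 - 2*187))*(37708 + 8393) = (-44476 + 187*(1 - 374))*46101 = (-44476 + 187*(-373))*46101 = (-44476 - 69751)*46101 = -114227*46101 = -5265978927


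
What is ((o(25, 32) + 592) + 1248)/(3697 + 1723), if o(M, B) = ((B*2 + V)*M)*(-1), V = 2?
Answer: 19/542 ≈ 0.035055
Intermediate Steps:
o(M, B) = -M*(2 + 2*B) (o(M, B) = ((B*2 + 2)*M)*(-1) = ((2*B + 2)*M)*(-1) = ((2 + 2*B)*M)*(-1) = (M*(2 + 2*B))*(-1) = -M*(2 + 2*B))
((o(25, 32) + 592) + 1248)/(3697 + 1723) = ((-2*25*(1 + 32) + 592) + 1248)/(3697 + 1723) = ((-2*25*33 + 592) + 1248)/5420 = ((-1650 + 592) + 1248)*(1/5420) = (-1058 + 1248)*(1/5420) = 190*(1/5420) = 19/542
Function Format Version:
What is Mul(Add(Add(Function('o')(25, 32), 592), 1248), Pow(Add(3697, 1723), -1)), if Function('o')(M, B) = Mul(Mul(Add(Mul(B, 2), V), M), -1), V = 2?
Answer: Rational(19, 542) ≈ 0.035055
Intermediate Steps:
Function('o')(M, B) = Mul(-1, M, Add(2, Mul(2, B))) (Function('o')(M, B) = Mul(Mul(Add(Mul(B, 2), 2), M), -1) = Mul(Mul(Add(Mul(2, B), 2), M), -1) = Mul(Mul(Add(2, Mul(2, B)), M), -1) = Mul(Mul(M, Add(2, Mul(2, B))), -1) = Mul(-1, M, Add(2, Mul(2, B))))
Mul(Add(Add(Function('o')(25, 32), 592), 1248), Pow(Add(3697, 1723), -1)) = Mul(Add(Add(Mul(-2, 25, Add(1, 32)), 592), 1248), Pow(Add(3697, 1723), -1)) = Mul(Add(Add(Mul(-2, 25, 33), 592), 1248), Pow(5420, -1)) = Mul(Add(Add(-1650, 592), 1248), Rational(1, 5420)) = Mul(Add(-1058, 1248), Rational(1, 5420)) = Mul(190, Rational(1, 5420)) = Rational(19, 542)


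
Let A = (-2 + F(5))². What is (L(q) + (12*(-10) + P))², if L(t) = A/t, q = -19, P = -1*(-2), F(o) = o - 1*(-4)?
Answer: 5248681/361 ≈ 14539.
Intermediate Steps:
F(o) = 4 + o (F(o) = o + 4 = 4 + o)
P = 2
A = 49 (A = (-2 + (4 + 5))² = (-2 + 9)² = 7² = 49)
L(t) = 49/t
(L(q) + (12*(-10) + P))² = (49/(-19) + (12*(-10) + 2))² = (49*(-1/19) + (-120 + 2))² = (-49/19 - 118)² = (-2291/19)² = 5248681/361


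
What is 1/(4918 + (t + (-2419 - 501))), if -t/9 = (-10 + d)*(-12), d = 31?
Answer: 1/4266 ≈ 0.00023441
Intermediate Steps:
t = 2268 (t = -9*(-10 + 31)*(-12) = -189*(-12) = -9*(-252) = 2268)
1/(4918 + (t + (-2419 - 501))) = 1/(4918 + (2268 + (-2419 - 501))) = 1/(4918 + (2268 - 2920)) = 1/(4918 - 652) = 1/4266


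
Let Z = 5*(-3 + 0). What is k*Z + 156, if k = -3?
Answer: 201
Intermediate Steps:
Z = -15 (Z = 5*(-3) = -15)
k*Z + 156 = -3*(-15) + 156 = 45 + 156 = 201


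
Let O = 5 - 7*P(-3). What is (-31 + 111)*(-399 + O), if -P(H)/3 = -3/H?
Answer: -29840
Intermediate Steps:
P(H) = 9/H (P(H) = -(-9)/H = 9/H)
O = 26 (O = 5 - 63/(-3) = 5 - 63*(-1)/3 = 5 - 7*(-3) = 5 + 21 = 26)
(-31 + 111)*(-399 + O) = (-31 + 111)*(-399 + 26) = 80*(-373) = -29840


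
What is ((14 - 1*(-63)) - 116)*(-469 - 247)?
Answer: 27924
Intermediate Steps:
((14 - 1*(-63)) - 116)*(-469 - 247) = ((14 + 63) - 116)*(-716) = (77 - 116)*(-716) = -39*(-716) = 27924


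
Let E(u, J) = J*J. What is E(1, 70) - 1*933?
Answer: 3967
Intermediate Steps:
E(u, J) = J²
E(1, 70) - 1*933 = 70² - 1*933 = 4900 - 933 = 3967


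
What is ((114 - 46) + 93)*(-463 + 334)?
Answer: -20769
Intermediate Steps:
((114 - 46) + 93)*(-463 + 334) = (68 + 93)*(-129) = 161*(-129) = -20769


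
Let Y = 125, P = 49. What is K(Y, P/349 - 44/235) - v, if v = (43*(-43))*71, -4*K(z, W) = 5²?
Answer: 525091/4 ≈ 1.3127e+5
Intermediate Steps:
K(z, W) = -25/4 (K(z, W) = -¼*5² = -¼*25 = -25/4)
v = -131279 (v = -1849*71 = -131279)
K(Y, P/349 - 44/235) - v = -25/4 - 1*(-131279) = -25/4 + 131279 = 525091/4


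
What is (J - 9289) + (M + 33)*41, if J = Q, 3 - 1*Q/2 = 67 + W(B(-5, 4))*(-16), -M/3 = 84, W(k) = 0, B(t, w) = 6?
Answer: -18396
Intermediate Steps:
M = -252 (M = -3*84 = -252)
Q = -128 (Q = 6 - 2*(67 + 0*(-16)) = 6 - 2*(67 + 0) = 6 - 2*67 = 6 - 134 = -128)
J = -128
(J - 9289) + (M + 33)*41 = (-128 - 9289) + (-252 + 33)*41 = -9417 - 219*41 = -9417 - 8979 = -18396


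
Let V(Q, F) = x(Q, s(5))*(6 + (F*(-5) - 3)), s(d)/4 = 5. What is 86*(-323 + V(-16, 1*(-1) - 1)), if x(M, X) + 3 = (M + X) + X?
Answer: -4300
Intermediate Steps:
s(d) = 20 (s(d) = 4*5 = 20)
x(M, X) = -3 + M + 2*X (x(M, X) = -3 + ((M + X) + X) = -3 + (M + 2*X) = -3 + M + 2*X)
V(Q, F) = (3 - 5*F)*(37 + Q) (V(Q, F) = (-3 + Q + 2*20)*(6 + (F*(-5) - 3)) = (-3 + Q + 40)*(6 + (-5*F - 3)) = (37 + Q)*(6 + (-3 - 5*F)) = (37 + Q)*(3 - 5*F) = (3 - 5*F)*(37 + Q))
86*(-323 + V(-16, 1*(-1) - 1)) = 86*(-323 - (-3 + 5*(1*(-1) - 1))*(37 - 16)) = 86*(-323 - 1*(-3 + 5*(-1 - 1))*21) = 86*(-323 - 1*(-3 + 5*(-2))*21) = 86*(-323 - 1*(-3 - 10)*21) = 86*(-323 - 1*(-13)*21) = 86*(-323 + 273) = 86*(-50) = -4300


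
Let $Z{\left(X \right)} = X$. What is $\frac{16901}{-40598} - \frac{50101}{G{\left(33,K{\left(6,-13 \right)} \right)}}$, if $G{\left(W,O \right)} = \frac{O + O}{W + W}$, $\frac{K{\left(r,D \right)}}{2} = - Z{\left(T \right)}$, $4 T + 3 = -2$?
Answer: $- \frac{134244110773}{202990} \approx -6.6133 \cdot 10^{5}$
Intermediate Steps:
$T = - \frac{5}{4}$ ($T = - \frac{3}{4} + \frac{1}{4} \left(-2\right) = - \frac{3}{4} - \frac{1}{2} = - \frac{5}{4} \approx -1.25$)
$K{\left(r,D \right)} = \frac{5}{2}$ ($K{\left(r,D \right)} = 2 \left(\left(-1\right) \left(- \frac{5}{4}\right)\right) = 2 \cdot \frac{5}{4} = \frac{5}{2}$)
$G{\left(W,O \right)} = \frac{O}{W}$ ($G{\left(W,O \right)} = \frac{2 O}{2 W} = 2 O \frac{1}{2 W} = \frac{O}{W}$)
$\frac{16901}{-40598} - \frac{50101}{G{\left(33,K{\left(6,-13 \right)} \right)}} = \frac{16901}{-40598} - \frac{50101}{\frac{5}{2} \cdot \frac{1}{33}} = 16901 \left(- \frac{1}{40598}\right) - \frac{50101}{\frac{5}{2} \cdot \frac{1}{33}} = - \frac{16901}{40598} - \frac{50101}{\frac{5}{66}} = - \frac{16901}{40598} - \frac{3306666}{5} = - \frac{134244110773}{202990}$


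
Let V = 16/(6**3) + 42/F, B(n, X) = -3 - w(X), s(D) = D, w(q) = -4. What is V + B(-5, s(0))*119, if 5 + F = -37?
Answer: 3188/27 ≈ 118.07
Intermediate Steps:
F = -42 (F = -5 - 37 = -42)
B(n, X) = 1 (B(n, X) = -3 - 1*(-4) = -3 + 4 = 1)
V = -25/27 (V = 16/(6**3) + 42/(-42) = 16/216 + 42*(-1/42) = 16*(1/216) - 1 = 2/27 - 1 = -25/27 ≈ -0.92593)
V + B(-5, s(0))*119 = -25/27 + 1*119 = -25/27 + 119 = 3188/27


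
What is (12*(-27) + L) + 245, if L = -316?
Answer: -395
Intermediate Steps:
(12*(-27) + L) + 245 = (12*(-27) - 316) + 245 = (-324 - 316) + 245 = -640 + 245 = -395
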